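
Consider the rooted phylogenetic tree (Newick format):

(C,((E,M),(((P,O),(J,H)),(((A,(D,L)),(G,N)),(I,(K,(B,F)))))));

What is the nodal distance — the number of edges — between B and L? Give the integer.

The MRCA of B and L is the node subtending (((A,(D,L)),(G,N)),(I,(K,(B,F)))).
From B up to that node: 4 branches. From L up to the same node: 4 branches. Total: 4 + 4 = 8.

8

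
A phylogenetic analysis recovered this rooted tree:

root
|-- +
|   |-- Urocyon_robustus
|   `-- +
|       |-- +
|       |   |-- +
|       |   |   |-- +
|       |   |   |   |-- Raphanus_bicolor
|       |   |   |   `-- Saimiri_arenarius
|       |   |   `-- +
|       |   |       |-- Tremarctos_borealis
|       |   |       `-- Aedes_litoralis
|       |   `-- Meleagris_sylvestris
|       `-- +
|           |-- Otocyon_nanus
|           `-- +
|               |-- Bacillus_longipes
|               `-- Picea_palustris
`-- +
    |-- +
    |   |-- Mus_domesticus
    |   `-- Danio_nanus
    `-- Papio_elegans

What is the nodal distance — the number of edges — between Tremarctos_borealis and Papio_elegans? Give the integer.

The MRCA of Tremarctos_borealis and Papio_elegans is the root of the tree.
From Tremarctos_borealis up to that node: 6 branches. From Papio_elegans up to the same node: 2 branches. Total: 6 + 2 = 8.

8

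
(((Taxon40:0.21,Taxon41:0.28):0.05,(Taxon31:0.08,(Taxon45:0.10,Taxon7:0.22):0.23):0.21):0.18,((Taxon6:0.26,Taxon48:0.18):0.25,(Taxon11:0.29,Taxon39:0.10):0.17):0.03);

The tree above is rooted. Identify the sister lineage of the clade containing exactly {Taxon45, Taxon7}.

Taxon31

The clade containing exactly {Taxon45, Taxon7} attaches to the tree at the node subtending (Taxon31,(Taxon45,Taxon7)).
The other lineage descending from that same node — the sister group — is the single tip Taxon31.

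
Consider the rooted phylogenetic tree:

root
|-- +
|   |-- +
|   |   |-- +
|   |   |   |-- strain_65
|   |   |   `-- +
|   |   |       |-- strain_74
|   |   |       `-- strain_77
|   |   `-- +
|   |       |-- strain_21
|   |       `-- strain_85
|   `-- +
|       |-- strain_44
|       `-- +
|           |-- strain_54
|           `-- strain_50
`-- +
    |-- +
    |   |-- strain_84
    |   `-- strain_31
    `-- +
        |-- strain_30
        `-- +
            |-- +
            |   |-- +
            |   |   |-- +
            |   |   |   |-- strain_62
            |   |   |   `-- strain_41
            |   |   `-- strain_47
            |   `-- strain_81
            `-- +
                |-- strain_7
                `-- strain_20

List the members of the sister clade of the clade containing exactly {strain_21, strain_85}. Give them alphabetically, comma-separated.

The clade containing exactly {strain_21, strain_85} attaches to the tree at the node subtending ((strain_65,(strain_74,strain_77)),(strain_21,strain_85)).
The other lineage descending from that same node — the sister group — is (strain_65,(strain_74,strain_77)); its 3 tips in alphabetical order are the answer.

strain_65, strain_74, strain_77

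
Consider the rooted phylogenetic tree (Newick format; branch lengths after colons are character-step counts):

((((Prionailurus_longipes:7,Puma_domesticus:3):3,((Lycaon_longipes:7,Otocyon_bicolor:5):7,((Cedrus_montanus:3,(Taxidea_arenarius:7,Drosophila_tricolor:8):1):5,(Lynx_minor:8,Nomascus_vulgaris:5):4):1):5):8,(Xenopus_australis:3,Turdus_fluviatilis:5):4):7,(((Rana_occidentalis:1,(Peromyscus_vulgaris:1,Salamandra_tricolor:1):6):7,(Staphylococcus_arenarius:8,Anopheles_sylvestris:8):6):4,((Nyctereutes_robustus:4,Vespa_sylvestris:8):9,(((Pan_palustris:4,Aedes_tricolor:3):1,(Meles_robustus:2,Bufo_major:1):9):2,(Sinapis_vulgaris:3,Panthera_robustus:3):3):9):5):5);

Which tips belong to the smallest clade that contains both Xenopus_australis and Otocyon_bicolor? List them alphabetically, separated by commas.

Cedrus_montanus, Drosophila_tricolor, Lycaon_longipes, Lynx_minor, Nomascus_vulgaris, Otocyon_bicolor, Prionailurus_longipes, Puma_domesticus, Taxidea_arenarius, Turdus_fluviatilis, Xenopus_australis

Tracing Xenopus_australis: it sits inside (Xenopus_australis,Turdus_fluviatilis).
Tracing Otocyon_bicolor: it sits inside (Lycaon_longipes,Otocyon_bicolor).
The smallest clade enclosing both is (((Prionailurus_longipes,Puma_domesticus),((Lycaon_longipes,Otocyon_bicolor),((Cedrus_montanus,(Taxidea_arenarius,Drosophila_tricolor)),(Lynx_minor,Nomascus_vulgaris)))),(Xenopus_australis,Turdus_fluviatilis)); the answer is its 11 terminal taxa in alphabetical order.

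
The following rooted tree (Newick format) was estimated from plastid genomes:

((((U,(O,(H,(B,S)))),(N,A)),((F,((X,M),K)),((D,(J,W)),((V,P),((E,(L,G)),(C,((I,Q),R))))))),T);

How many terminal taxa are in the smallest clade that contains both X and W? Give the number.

The MRCA of X and W is the node subtending ((F,((X,M),K)),((D,(J,W)),((V,P),((E,(L,G)),(C,((I,Q),R)))))).
That clade contains 16 terminal taxa: C, D, E, F, G, I, J, K, L, M, P, Q, R, V, W, X.

16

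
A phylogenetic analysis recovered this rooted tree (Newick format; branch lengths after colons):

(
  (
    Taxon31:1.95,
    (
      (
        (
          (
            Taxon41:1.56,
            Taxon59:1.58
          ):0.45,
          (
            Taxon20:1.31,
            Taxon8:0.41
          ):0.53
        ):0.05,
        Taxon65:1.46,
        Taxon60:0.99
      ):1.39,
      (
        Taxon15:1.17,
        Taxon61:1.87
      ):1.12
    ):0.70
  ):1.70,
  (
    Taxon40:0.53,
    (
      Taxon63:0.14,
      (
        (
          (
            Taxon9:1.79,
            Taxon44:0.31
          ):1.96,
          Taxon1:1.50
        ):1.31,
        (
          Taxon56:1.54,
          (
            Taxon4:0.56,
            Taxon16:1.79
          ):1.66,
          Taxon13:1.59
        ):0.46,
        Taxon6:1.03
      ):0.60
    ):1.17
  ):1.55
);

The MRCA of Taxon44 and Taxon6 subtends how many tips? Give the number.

8

The MRCA of Taxon44 and Taxon6 is the node subtending (((Taxon9,Taxon44),Taxon1),(Taxon56,(Taxon4,Taxon16),Taxon13),Taxon6).
That clade contains 8 terminal taxa: Taxon1, Taxon13, Taxon16, Taxon4, Taxon44, Taxon56, Taxon6, Taxon9.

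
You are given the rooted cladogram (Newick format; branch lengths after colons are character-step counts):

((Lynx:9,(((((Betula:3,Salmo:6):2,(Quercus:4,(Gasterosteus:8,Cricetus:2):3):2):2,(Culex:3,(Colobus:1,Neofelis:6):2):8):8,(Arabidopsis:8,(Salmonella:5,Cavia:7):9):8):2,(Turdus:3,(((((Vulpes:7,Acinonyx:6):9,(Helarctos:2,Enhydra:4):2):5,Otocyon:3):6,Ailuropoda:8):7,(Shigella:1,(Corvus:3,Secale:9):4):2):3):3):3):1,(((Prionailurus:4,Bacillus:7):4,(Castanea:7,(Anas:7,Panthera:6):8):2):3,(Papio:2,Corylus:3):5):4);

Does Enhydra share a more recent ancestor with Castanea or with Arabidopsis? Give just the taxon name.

Arabidopsis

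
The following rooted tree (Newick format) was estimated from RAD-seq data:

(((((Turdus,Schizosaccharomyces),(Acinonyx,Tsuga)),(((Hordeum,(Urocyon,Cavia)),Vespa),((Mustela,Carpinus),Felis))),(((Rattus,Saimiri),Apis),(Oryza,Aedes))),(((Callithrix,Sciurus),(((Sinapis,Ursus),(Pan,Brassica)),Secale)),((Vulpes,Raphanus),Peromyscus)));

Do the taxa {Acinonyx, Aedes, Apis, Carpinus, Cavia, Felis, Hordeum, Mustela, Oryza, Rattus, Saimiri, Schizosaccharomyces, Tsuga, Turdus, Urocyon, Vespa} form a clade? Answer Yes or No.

Yes

The most recent common ancestor of these taxa subtends ((((Turdus,Schizosaccharomyces),(Acinonyx,Tsuga)),(((Hordeum,(Urocyon,Cavia)),Vespa),((Mustela,Carpinus),Felis))),(((Rattus,Saimiri),Apis),(Oryza,Aedes))).
That clade has exactly 16 tips — every listed taxon and nothing else — so the group is monophyletic.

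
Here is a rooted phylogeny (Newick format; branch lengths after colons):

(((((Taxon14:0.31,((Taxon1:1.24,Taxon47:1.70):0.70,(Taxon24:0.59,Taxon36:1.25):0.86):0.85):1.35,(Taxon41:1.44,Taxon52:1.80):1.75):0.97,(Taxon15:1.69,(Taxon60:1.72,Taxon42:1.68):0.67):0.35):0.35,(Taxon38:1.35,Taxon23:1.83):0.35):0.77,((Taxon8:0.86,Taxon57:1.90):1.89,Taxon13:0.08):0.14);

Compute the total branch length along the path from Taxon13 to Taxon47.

6.91

The path runs Taxon13 → … → MRCA → … → Taxon47; the MRCA is the root of the tree.
Branch lengths along that path: 0.08 + 0.14 + 0.77 + 0.35 + 0.97 + 1.35 + 0.85 + 0.70 + 1.70 = 6.91.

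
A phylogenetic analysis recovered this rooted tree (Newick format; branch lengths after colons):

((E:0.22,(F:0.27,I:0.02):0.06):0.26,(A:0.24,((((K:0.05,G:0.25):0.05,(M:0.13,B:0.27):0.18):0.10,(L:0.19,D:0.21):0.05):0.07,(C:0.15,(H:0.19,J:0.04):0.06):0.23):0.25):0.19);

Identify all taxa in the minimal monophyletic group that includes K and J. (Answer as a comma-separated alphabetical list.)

B, C, D, G, H, J, K, L, M

Tracing K: it sits inside (K,G).
Tracing J: it sits inside (H,J).
The smallest clade enclosing both is ((((K,G),(M,B)),(L,D)),(C,(H,J))); the answer is its 9 terminal taxa in alphabetical order.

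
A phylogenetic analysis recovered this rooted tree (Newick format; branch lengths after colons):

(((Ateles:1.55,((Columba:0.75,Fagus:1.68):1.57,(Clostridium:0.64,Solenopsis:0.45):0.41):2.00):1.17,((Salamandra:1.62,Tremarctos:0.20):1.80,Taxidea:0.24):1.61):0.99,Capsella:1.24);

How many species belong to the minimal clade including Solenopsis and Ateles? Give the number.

The MRCA of Solenopsis and Ateles is the node subtending (Ateles,((Columba,Fagus),(Clostridium,Solenopsis))).
That clade contains 5 terminal taxa: Ateles, Clostridium, Columba, Fagus, Solenopsis.

5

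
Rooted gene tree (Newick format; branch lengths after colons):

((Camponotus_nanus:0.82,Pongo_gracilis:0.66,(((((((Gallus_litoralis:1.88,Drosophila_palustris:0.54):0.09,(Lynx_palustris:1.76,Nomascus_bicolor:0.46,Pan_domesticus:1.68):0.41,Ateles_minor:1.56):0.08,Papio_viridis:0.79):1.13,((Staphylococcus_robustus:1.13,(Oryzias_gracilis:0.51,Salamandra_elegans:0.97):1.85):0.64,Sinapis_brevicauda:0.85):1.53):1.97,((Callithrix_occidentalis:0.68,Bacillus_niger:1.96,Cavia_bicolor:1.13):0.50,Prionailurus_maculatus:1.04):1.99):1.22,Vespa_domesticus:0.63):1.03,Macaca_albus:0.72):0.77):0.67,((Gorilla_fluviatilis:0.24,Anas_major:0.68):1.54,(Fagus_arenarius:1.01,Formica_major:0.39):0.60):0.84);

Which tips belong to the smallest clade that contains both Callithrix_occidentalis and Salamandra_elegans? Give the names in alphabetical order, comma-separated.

Ateles_minor, Bacillus_niger, Callithrix_occidentalis, Cavia_bicolor, Drosophila_palustris, Gallus_litoralis, Lynx_palustris, Nomascus_bicolor, Oryzias_gracilis, Pan_domesticus, Papio_viridis, Prionailurus_maculatus, Salamandra_elegans, Sinapis_brevicauda, Staphylococcus_robustus

Tracing Callithrix_occidentalis: it sits inside (Callithrix_occidentalis,Bacillus_niger,Cavia_bicolor).
Tracing Salamandra_elegans: it sits inside (Oryzias_gracilis,Salamandra_elegans).
The smallest clade enclosing both is (((((Gallus_litoralis,Drosophila_palustris),(Lynx_palustris,Nomascus_bicolor,Pan_domesticus),Ateles_minor),Papio_viridis),((Staphylococcus_robustus,(Oryzias_gracilis,Salamandra_elegans)),Sinapis_brevicauda)),((Callithrix_occidentalis,Bacillus_niger,Cavia_bicolor),Prionailurus_maculatus)); the answer is its 15 terminal taxa in alphabetical order.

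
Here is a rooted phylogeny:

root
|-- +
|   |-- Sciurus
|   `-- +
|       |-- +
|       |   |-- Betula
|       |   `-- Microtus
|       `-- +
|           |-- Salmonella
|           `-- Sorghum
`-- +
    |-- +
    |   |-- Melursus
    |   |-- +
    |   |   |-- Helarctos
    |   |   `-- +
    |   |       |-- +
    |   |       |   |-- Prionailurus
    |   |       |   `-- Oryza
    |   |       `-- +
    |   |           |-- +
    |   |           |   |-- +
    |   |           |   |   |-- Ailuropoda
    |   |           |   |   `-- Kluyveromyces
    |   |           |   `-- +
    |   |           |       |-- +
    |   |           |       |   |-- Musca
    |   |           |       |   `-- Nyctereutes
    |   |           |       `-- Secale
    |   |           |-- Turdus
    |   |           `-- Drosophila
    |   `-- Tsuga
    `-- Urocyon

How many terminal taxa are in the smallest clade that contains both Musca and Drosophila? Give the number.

7

The MRCA of Musca and Drosophila is the node subtending (((Ailuropoda,Kluyveromyces),((Musca,Nyctereutes),Secale)),Turdus,Drosophila).
That clade contains 7 terminal taxa: Ailuropoda, Drosophila, Kluyveromyces, Musca, Nyctereutes, Secale, Turdus.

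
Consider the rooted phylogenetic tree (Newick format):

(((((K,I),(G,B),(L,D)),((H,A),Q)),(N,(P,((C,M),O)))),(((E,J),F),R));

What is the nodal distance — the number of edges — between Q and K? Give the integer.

5

The MRCA of Q and K is the node subtending (((K,I),(G,B),(L,D)),((H,A),Q)).
From Q up to that node: 2 branches. From K up to the same node: 3 branches. Total: 2 + 3 = 5.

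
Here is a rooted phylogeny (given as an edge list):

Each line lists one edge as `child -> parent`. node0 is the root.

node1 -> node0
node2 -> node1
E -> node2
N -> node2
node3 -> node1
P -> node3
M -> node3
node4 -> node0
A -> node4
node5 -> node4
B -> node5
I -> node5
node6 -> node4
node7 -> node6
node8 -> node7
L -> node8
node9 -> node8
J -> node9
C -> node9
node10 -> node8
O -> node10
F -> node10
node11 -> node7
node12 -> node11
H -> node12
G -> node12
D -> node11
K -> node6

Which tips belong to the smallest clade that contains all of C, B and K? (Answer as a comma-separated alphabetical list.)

A, B, C, D, F, G, H, I, J, K, L, O

Tracing C: it sits inside (J,C).
Tracing B: it sits inside (B,I).
Tracing K: it sits inside (((L,(J,C),(O,F)),((H,G),D)),K).
The smallest clade enclosing all 3 is (A,(B,I),(((L,(J,C),(O,F)),((H,G),D)),K)); the answer is its 12 terminal taxa in alphabetical order.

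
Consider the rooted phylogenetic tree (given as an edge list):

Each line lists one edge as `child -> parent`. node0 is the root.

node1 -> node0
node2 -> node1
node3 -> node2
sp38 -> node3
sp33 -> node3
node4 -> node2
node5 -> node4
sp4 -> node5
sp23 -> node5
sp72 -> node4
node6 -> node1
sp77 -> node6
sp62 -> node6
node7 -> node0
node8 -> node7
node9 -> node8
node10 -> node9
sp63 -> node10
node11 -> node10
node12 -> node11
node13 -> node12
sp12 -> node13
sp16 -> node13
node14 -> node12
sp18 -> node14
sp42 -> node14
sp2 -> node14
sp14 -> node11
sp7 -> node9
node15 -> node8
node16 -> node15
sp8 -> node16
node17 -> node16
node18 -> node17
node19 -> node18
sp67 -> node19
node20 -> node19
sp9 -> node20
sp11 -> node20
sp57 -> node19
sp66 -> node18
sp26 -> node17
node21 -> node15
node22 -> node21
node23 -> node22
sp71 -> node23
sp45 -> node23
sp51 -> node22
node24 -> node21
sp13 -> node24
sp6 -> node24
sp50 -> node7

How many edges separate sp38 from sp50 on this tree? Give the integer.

The MRCA of sp38 and sp50 is the root of the tree.
From sp38 up to that node: 4 branches. From sp50 up to the same node: 2 branches. Total: 4 + 2 = 6.

6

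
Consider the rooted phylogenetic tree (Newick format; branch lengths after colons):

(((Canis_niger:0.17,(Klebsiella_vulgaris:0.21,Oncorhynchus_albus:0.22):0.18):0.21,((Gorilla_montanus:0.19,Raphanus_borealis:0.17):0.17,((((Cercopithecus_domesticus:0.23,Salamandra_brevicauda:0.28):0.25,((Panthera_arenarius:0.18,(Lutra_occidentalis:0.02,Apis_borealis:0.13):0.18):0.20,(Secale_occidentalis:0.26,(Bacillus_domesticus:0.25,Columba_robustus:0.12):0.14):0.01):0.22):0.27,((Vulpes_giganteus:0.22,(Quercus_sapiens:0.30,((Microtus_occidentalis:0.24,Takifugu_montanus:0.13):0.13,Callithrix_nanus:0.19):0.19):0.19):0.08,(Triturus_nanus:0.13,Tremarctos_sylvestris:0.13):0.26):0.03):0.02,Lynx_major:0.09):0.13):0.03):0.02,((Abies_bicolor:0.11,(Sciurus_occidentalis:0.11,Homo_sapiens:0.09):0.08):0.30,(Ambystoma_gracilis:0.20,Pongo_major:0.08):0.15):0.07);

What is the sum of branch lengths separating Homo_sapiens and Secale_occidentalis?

1.50

The path runs Homo_sapiens → … → MRCA → … → Secale_occidentalis; the MRCA is the root of the tree.
Branch lengths along that path: 0.09 + 0.08 + 0.30 + 0.07 + 0.02 + 0.03 + 0.13 + 0.02 + 0.27 + 0.22 + 0.01 + 0.26 = 1.50.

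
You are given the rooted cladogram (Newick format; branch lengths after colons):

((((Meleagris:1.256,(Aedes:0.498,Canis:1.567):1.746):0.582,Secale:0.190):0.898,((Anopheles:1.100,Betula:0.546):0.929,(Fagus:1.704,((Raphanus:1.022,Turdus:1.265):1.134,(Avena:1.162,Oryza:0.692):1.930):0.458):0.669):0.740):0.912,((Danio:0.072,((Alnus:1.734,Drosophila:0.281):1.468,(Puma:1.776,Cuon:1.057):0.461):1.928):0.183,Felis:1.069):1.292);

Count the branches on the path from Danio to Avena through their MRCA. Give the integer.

9

The MRCA of Danio and Avena is the root of the tree.
From Danio up to that node: 3 branches. From Avena up to the same node: 6 branches. Total: 3 + 6 = 9.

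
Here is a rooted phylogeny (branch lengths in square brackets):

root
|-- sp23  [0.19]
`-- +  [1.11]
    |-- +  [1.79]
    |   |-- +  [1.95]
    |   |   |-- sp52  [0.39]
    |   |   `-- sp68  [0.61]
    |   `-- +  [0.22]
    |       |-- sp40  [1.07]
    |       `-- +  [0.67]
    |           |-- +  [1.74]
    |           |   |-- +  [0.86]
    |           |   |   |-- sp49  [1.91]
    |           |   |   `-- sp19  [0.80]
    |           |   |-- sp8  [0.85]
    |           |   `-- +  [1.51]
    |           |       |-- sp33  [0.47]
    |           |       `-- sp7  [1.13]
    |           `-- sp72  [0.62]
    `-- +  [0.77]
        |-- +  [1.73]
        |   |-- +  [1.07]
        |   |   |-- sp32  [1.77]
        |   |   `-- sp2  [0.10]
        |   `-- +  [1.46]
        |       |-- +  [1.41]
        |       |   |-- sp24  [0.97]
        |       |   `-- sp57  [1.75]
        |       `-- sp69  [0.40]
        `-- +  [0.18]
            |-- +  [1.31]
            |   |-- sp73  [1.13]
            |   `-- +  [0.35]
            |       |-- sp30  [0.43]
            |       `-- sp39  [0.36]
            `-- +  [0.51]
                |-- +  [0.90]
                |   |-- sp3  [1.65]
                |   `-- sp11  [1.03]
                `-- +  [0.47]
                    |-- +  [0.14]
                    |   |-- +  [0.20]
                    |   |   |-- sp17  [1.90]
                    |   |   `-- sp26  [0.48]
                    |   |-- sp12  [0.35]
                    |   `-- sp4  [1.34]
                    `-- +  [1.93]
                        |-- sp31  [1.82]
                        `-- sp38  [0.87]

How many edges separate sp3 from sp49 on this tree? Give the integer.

The MRCA of sp3 and sp49 is the node subtending (((sp52,sp68),(sp40,(((sp49,sp19),sp8,(sp33,sp7)),sp72))),(((sp32,sp2),((sp24,sp57),sp69)),((sp73,(sp30,sp39)),((sp3,sp11),(((sp17,sp26),sp12,sp4),(sp31,sp38)))))).
From sp3 up to that node: 5 branches. From sp49 up to the same node: 6 branches. Total: 5 + 6 = 11.

11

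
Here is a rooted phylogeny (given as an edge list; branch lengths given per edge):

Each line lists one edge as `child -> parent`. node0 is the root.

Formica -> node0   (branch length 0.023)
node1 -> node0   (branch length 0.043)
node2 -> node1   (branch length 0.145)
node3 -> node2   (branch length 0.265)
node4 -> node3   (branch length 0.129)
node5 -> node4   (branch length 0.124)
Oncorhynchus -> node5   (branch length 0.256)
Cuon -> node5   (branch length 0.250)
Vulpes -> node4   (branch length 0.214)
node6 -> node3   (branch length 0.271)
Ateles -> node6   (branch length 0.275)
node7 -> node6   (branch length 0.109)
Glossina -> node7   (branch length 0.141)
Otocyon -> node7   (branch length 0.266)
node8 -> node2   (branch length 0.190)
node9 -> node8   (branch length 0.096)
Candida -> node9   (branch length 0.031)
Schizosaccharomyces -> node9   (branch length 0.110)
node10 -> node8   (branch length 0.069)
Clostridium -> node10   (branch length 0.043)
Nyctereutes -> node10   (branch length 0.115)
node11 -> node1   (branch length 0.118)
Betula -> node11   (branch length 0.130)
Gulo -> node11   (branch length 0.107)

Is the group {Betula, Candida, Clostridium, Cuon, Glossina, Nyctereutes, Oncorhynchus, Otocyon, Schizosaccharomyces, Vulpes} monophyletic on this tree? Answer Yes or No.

No

The MRCA of the listed taxa subtends (((((Oncorhynchus,Cuon),Vulpes),(Ateles,(Glossina,Otocyon))),((Candida,Schizosaccharomyces),(Clostridium,Nyctereutes))),(Betula,Gulo)).
That clade also contains Ateles, Gulo, which are not in the proposed group, so the group is not monophyletic.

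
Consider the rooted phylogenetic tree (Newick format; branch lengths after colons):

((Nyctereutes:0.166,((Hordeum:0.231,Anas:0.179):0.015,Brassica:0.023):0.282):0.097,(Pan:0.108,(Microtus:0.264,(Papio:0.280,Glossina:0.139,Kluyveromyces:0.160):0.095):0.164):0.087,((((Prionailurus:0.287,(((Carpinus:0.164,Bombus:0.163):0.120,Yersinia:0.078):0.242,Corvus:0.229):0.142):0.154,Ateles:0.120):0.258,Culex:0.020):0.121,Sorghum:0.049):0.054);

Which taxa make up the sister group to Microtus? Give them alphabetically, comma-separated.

Microtus attaches to the tree at the node subtending (Microtus,(Papio,Glossina,Kluyveromyces)).
The other lineage descending from that same node — the sister group — is (Papio,Glossina,Kluyveromyces); its 3 tips in alphabetical order are the answer.

Glossina, Kluyveromyces, Papio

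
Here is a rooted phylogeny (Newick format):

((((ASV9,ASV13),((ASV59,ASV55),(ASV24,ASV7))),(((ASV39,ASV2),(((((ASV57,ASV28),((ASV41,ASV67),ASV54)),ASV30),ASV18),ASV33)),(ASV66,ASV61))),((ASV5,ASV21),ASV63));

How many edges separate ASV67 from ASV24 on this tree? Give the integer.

The MRCA of ASV67 and ASV24 is the node subtending (((ASV9,ASV13),((ASV59,ASV55),(ASV24,ASV7))),(((ASV39,ASV2),(((((ASV57,ASV28),((ASV41,ASV67),ASV54)),ASV30),ASV18),ASV33)),(ASV66,ASV61))).
From ASV67 up to that node: 9 branches. From ASV24 up to the same node: 4 branches. Total: 9 + 4 = 13.

13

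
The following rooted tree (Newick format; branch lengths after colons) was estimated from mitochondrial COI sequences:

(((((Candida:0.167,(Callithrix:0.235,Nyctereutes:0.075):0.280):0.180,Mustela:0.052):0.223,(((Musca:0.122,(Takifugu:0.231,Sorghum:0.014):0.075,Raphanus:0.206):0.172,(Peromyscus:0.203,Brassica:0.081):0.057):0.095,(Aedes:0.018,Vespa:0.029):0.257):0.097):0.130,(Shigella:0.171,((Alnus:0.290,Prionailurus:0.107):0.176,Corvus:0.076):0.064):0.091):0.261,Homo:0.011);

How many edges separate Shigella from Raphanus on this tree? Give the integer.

The MRCA of Shigella and Raphanus is the node subtending ((((Candida,(Callithrix,Nyctereutes)),Mustela),(((Musca,(Takifugu,Sorghum),Raphanus),(Peromyscus,Brassica)),(Aedes,Vespa))),(Shigella,((Alnus,Prionailurus),Corvus))).
From Shigella up to that node: 2 branches. From Raphanus up to the same node: 5 branches. Total: 2 + 5 = 7.

7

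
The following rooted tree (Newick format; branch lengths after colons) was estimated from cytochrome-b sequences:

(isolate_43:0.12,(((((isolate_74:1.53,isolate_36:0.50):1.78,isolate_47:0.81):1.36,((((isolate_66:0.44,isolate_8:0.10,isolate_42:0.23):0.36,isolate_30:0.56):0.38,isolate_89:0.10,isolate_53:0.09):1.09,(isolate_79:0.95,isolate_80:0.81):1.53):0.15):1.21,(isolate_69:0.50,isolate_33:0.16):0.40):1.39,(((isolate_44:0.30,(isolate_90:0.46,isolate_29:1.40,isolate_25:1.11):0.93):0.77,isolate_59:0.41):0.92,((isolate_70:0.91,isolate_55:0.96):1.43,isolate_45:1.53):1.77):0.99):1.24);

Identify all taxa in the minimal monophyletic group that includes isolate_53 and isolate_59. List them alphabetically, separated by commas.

isolate_25, isolate_29, isolate_30, isolate_33, isolate_36, isolate_42, isolate_44, isolate_45, isolate_47, isolate_53, isolate_55, isolate_59, isolate_66, isolate_69, isolate_70, isolate_74, isolate_79, isolate_8, isolate_80, isolate_89, isolate_90

Tracing isolate_53: it sits inside (((isolate_66,isolate_8,isolate_42),isolate_30),isolate_89,isolate_53).
Tracing isolate_59: it sits inside ((isolate_44,(isolate_90,isolate_29,isolate_25)),isolate_59).
The smallest clade enclosing both is (((((isolate_74,isolate_36),isolate_47),((((isolate_66,isolate_8,isolate_42),isolate_30),isolate_89,isolate_53),(isolate_79,isolate_80))),(isolate_69,isolate_33)),(((isolate_44,(isolate_90,isolate_29,isolate_25)),isolate_59),((isolate_70,isolate_55),isolate_45))); the answer is its 21 terminal taxa in alphabetical order.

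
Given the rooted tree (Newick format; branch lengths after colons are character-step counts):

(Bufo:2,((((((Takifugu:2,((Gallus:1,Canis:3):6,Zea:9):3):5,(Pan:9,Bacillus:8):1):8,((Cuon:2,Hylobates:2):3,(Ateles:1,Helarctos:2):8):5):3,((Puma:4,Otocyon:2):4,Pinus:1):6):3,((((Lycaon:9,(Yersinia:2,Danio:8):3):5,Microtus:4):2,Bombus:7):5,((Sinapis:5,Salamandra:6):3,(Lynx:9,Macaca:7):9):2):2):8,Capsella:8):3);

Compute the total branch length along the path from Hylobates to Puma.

27

The path runs Hylobates → … → MRCA → … → Puma; the MRCA is the node subtending ((((Takifugu,((Gallus,Canis),Zea)),(Pan,Bacillus)),((Cuon,Hylobates),(Ateles,Helarctos))),((Puma,Otocyon),Pinus)).
Branch lengths along that path: 2 + 3 + 5 + 3 + 6 + 4 + 4 = 27.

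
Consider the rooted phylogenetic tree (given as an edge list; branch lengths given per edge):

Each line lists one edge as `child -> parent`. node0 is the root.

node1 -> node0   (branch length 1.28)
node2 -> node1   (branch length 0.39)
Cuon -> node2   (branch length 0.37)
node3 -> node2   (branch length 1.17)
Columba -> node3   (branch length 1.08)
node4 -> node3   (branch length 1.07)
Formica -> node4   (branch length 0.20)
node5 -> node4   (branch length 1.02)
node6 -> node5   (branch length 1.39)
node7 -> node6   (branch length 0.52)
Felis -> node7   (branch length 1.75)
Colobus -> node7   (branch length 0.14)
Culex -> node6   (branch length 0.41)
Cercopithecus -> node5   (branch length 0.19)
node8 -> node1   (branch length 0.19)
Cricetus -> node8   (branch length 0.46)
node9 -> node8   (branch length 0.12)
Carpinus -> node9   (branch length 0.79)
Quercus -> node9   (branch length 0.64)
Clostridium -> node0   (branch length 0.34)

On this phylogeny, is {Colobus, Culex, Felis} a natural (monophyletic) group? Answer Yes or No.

The most recent common ancestor of these taxa subtends ((Felis,Colobus),Culex).
That clade has exactly 3 tips — every listed taxon and nothing else — so the group is monophyletic.

Yes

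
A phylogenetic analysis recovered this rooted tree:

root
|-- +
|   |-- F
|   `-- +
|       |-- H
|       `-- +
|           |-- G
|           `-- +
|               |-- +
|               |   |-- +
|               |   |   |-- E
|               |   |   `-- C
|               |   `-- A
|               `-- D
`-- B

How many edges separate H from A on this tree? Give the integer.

The MRCA of H and A is the node subtending (H,(G,(((E,C),A),D))).
From H up to that node: 1 branch. From A up to the same node: 4 branches. Total: 1 + 4 = 5.

5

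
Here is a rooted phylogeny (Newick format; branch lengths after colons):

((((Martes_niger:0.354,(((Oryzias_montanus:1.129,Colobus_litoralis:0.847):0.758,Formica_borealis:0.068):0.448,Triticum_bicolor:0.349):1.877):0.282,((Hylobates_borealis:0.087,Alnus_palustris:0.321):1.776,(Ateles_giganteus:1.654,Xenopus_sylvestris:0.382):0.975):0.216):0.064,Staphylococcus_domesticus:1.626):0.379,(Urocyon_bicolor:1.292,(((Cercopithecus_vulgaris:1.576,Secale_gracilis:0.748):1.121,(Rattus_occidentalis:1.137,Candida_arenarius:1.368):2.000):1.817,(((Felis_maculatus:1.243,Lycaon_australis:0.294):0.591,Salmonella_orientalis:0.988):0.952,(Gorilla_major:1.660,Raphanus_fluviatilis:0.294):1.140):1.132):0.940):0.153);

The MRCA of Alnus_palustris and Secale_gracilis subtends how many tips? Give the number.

The MRCA of Alnus_palustris and Secale_gracilis is the root, so the clade is the entire tree.
That clade contains 20 terminal taxa: Alnus_palustris, Ateles_giganteus, Candida_arenarius, Cercopithecus_vulgaris, Colobus_litoralis, Felis_maculatus, Formica_borealis, Gorilla_major, Hylobates_borealis, Lycaon_australis, Martes_niger, Oryzias_montanus, Raphanus_fluviatilis, Rattus_occidentalis, Salmonella_orientalis, Secale_gracilis, Staphylococcus_domesticus, Triticum_bicolor, Urocyon_bicolor, Xenopus_sylvestris.

20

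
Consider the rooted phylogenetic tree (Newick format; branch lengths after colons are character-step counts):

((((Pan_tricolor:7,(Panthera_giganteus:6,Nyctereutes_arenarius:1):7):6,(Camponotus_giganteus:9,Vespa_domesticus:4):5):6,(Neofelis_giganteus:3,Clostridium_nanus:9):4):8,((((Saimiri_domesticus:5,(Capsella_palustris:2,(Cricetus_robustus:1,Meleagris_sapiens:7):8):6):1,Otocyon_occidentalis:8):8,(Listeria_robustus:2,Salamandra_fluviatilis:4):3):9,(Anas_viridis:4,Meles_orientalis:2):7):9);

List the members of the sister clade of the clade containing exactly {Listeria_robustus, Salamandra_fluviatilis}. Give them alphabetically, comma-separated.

The clade containing exactly {Listeria_robustus, Salamandra_fluviatilis} attaches to the tree at the node subtending (((Saimiri_domesticus,(Capsella_palustris,(Cricetus_robustus,Meleagris_sapiens))),Otocyon_occidentalis),(Listeria_robustus,Salamandra_fluviatilis)).
The other lineage descending from that same node — the sister group — is ((Saimiri_domesticus,(Capsella_palustris,(Cricetus_robustus,Meleagris_sapiens))),Otocyon_occidentalis); its 5 tips in alphabetical order are the answer.

Capsella_palustris, Cricetus_robustus, Meleagris_sapiens, Otocyon_occidentalis, Saimiri_domesticus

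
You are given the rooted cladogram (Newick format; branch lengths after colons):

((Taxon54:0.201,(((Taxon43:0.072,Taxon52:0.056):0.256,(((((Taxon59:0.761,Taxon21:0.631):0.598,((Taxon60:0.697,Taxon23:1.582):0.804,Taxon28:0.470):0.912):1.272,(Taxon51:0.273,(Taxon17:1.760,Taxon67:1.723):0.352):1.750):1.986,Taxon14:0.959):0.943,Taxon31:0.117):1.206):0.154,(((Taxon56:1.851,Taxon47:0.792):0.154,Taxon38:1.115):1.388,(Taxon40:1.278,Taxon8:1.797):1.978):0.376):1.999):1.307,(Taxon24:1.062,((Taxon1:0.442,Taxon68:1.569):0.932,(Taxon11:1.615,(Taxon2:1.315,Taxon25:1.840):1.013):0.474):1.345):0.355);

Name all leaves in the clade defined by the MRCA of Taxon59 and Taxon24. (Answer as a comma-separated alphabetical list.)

Tracing Taxon59: it sits inside (Taxon59,Taxon21).
Tracing Taxon24: it sits inside (Taxon24,((Taxon1,Taxon68),(Taxon11,(Taxon2,Taxon25)))).
The smallest clade enclosing both is the whole tree (their MRCA is the root), so the answer is all 24 tips in alphabetical order.

Taxon1, Taxon11, Taxon14, Taxon17, Taxon2, Taxon21, Taxon23, Taxon24, Taxon25, Taxon28, Taxon31, Taxon38, Taxon40, Taxon43, Taxon47, Taxon51, Taxon52, Taxon54, Taxon56, Taxon59, Taxon60, Taxon67, Taxon68, Taxon8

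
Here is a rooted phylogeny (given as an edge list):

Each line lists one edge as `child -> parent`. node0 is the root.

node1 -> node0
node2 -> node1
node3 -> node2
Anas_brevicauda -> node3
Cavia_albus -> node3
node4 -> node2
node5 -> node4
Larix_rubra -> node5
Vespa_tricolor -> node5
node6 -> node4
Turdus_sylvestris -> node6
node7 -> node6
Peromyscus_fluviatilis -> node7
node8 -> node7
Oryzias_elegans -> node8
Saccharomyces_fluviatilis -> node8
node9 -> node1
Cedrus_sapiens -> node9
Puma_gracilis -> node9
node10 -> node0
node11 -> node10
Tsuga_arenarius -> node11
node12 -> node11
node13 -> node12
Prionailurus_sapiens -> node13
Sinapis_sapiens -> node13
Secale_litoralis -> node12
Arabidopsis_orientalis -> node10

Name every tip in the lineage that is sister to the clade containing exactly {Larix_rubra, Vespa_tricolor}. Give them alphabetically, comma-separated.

The clade containing exactly {Larix_rubra, Vespa_tricolor} attaches to the tree at the node subtending ((Larix_rubra,Vespa_tricolor),(Turdus_sylvestris,(Peromyscus_fluviatilis,(Oryzias_elegans,Saccharomyces_fluviatilis)))).
The other lineage descending from that same node — the sister group — is (Turdus_sylvestris,(Peromyscus_fluviatilis,(Oryzias_elegans,Saccharomyces_fluviatilis))); its 4 tips in alphabetical order are the answer.

Oryzias_elegans, Peromyscus_fluviatilis, Saccharomyces_fluviatilis, Turdus_sylvestris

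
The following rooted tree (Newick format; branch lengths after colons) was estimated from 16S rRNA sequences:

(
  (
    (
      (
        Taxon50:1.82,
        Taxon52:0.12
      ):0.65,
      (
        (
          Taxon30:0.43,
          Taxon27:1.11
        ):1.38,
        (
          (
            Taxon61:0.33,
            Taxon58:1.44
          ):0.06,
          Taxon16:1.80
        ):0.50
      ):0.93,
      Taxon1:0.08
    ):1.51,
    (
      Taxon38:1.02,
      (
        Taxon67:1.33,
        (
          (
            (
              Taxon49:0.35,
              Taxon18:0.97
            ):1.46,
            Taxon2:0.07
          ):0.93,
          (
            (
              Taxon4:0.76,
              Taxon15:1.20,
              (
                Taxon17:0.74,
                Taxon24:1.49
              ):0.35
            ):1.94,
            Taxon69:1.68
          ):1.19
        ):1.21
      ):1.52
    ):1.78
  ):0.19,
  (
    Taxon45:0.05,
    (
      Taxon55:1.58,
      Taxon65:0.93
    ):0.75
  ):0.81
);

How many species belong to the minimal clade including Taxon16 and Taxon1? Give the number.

The MRCA of Taxon16 and Taxon1 is the node subtending ((Taxon50,Taxon52),((Taxon30,Taxon27),((Taxon61,Taxon58),Taxon16)),Taxon1).
That clade contains 8 terminal taxa: Taxon1, Taxon16, Taxon27, Taxon30, Taxon50, Taxon52, Taxon58, Taxon61.

8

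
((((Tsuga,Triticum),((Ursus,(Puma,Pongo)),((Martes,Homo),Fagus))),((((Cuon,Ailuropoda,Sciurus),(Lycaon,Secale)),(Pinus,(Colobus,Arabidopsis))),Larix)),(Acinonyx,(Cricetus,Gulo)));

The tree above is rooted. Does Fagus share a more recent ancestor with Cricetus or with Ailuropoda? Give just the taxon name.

Ailuropoda

The MRCA of Fagus and Ailuropoda subtends (((Tsuga,Triticum),((Ursus,(Puma,Pongo)),((Martes,Homo),Fagus))),((((Cuon,Ailuropoda,Sciurus),(Lycaon,Secale)),(Pinus,(Colobus,Arabidopsis))),Larix)) (17 taxa).
The MRCA of Fagus and Cricetus is the root, subtending the entire tree (20 taxa).
The first is nested inside the second, so Fagus shares a more recent common ancestor with Ailuropoda.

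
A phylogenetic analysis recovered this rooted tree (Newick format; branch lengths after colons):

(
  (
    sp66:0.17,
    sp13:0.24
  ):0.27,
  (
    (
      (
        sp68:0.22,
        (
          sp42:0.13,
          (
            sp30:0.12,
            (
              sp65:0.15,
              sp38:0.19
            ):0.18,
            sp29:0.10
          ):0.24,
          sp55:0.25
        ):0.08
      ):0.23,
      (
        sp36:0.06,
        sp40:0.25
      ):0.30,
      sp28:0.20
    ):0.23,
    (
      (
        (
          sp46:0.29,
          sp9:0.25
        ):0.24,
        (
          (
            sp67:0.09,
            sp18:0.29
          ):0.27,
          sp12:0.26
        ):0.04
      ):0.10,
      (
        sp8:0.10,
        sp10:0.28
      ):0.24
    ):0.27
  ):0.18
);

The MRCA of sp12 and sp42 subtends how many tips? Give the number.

17

The MRCA of sp12 and sp42 is the node subtending (((sp68,(sp42,(sp30,(sp65,sp38),sp29),sp55)),(sp36,sp40),sp28),(((sp46,sp9),((sp67,sp18),sp12)),(sp8,sp10))).
That clade contains 17 terminal taxa: sp10, sp12, sp18, sp28, sp29, sp30, sp36, sp38, sp40, sp42, sp46, sp55, sp65, sp67, sp68, sp8, sp9.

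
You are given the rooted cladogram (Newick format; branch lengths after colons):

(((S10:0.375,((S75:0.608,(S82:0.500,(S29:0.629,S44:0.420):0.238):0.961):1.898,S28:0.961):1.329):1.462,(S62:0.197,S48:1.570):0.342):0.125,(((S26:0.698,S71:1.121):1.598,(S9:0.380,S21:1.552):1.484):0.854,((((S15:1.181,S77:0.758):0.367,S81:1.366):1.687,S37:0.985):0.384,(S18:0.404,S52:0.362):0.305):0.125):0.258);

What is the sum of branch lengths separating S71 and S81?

7.135

The path runs S71 → … → MRCA → … → S81; the MRCA is the node subtending (((S26,S71),(S9,S21)),((((S15,S77),S81),S37),(S18,S52))).
Branch lengths along that path: 1.121 + 1.598 + 0.854 + 0.125 + 0.384 + 1.687 + 1.366 = 7.135.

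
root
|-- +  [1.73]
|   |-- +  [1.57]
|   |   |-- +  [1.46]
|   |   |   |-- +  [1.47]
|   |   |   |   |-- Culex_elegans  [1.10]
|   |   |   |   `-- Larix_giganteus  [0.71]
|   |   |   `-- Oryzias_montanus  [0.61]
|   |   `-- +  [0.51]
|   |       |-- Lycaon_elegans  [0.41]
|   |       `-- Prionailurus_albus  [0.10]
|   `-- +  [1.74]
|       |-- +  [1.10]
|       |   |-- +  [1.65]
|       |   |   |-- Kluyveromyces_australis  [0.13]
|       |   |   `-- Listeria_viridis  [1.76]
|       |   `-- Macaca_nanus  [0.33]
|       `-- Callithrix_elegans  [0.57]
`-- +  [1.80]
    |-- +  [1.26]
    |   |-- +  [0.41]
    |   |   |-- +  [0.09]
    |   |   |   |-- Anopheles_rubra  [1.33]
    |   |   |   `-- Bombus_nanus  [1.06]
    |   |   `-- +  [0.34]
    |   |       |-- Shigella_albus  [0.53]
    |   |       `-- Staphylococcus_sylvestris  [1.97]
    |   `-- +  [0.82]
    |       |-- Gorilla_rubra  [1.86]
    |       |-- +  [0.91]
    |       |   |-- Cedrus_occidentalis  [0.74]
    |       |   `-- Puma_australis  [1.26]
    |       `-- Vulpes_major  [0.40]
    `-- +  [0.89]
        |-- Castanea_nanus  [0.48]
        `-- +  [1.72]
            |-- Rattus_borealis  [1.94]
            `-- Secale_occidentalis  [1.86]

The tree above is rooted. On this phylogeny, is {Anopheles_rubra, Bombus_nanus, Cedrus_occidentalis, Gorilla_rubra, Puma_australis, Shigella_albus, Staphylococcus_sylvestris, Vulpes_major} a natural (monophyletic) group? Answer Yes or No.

Yes

The most recent common ancestor of these taxa subtends (((Anopheles_rubra,Bombus_nanus),(Shigella_albus,Staphylococcus_sylvestris)),(Gorilla_rubra,(Cedrus_occidentalis,Puma_australis),Vulpes_major)).
That clade has exactly 8 tips — every listed taxon and nothing else — so the group is monophyletic.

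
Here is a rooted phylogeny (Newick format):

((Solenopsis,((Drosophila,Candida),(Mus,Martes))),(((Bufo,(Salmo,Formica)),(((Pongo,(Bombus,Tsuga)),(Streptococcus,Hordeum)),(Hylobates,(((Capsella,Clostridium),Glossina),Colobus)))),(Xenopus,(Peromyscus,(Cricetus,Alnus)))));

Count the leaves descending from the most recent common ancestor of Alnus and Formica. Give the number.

The MRCA of Alnus and Formica is the node subtending (((Bufo,(Salmo,Formica)),(((Pongo,(Bombus,Tsuga)),(Streptococcus,Hordeum)),(Hylobates,(((Capsella,Clostridium),Glossina),Colobus)))),(Xenopus,(Peromyscus,(Cricetus,Alnus)))).
That clade contains 17 terminal taxa: Alnus, Bombus, Bufo, Capsella, Clostridium, Colobus, Cricetus, Formica, Glossina, Hordeum, Hylobates, Peromyscus, Pongo, Salmo, Streptococcus, Tsuga, Xenopus.

17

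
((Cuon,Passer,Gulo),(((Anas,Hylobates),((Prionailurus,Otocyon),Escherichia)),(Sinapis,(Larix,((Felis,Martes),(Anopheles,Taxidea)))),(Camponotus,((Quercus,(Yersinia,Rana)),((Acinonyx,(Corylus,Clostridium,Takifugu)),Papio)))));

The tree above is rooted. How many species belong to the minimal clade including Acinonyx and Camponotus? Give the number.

9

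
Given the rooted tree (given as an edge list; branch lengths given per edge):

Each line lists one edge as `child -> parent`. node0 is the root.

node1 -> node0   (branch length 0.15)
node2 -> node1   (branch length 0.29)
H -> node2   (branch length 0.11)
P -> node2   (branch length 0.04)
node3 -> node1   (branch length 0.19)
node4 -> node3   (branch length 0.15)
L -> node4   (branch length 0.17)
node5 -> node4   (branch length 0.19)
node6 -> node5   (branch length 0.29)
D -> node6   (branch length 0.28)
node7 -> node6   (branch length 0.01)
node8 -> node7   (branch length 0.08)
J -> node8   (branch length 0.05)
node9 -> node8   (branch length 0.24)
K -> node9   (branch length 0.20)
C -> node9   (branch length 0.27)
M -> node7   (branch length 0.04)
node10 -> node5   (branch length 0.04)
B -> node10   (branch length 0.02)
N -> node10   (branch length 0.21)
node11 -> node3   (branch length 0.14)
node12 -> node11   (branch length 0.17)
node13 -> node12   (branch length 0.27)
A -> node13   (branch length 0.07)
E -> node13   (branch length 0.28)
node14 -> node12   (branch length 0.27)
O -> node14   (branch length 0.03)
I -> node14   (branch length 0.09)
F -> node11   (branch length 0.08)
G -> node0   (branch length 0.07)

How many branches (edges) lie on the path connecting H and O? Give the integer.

The MRCA of H and O is the node subtending ((H,P),((L,((D,((J,(K,C)),M)),(B,N))),(((A,E),(O,I)),F))).
From H up to that node: 2 branches. From O up to the same node: 5 branches. Total: 2 + 5 = 7.

7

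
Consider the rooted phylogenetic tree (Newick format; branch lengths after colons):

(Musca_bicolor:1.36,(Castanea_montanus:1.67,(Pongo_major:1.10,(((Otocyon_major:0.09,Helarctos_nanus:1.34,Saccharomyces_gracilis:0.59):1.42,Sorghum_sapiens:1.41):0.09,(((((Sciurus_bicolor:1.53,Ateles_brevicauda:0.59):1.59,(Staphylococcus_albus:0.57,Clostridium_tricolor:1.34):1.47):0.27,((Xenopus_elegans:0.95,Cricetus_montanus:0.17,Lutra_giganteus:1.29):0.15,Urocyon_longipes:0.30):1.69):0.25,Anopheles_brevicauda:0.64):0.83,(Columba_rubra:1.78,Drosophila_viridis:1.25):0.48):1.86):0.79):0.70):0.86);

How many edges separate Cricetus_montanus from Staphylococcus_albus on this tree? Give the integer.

6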